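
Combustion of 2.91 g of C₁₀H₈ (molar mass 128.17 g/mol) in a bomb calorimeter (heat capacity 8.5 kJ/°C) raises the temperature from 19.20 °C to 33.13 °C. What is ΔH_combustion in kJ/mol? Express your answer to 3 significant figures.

ΔH = -5220 kJ/mol

ΔT = 33.13 − 19.20 = 13.93 °C
q_cal = C_cal × ΔT = 8.5 × 13.93 = 118.405 kJ
n = 2.91 / 128.17 = 0.02270 mol
q_rxn = −q_cal = -118.405 kJ
ΔH = -118.405 / 0.02270 = -5216 kJ/mol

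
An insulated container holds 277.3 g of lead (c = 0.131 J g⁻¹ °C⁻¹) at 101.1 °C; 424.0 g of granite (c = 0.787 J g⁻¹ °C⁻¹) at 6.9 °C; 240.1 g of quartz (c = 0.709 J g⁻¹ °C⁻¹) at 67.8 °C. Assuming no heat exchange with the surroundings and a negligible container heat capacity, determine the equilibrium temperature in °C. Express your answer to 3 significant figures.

Σ mᵢcᵢ(T − Tᵢ) = 0  ⇒  T = Σ mᵢcᵢTᵢ / Σ mᵢcᵢ
Σ mᵢcᵢ = 277.3×0.131 + 424.0×0.787 + 240.1×0.709 = 540.2452
Σ mᵢcᵢTᵢ = 36.3263×101.1 + 333.688×6.9 + 170.2309×67.8 = 17517
T = 17517 / 540.2452 = 32.42 °C

T_f = 32.4 °C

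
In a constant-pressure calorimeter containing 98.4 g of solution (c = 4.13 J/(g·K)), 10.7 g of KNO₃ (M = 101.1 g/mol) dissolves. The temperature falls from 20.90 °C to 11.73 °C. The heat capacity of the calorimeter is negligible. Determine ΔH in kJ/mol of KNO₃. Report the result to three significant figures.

|ΔT| = |11.73 − 20.90| = 9.17 °C
|q_surr| = (98.4 × 4.13) × 9.17 = 406.392 × 9.17 = 3727 J
n(KNO₃) = 10.7 / 101.1 = 0.1058 mol
Temperature fell, so q_rxn = +|q_surr| = 3.727 kJ
ΔH = q_rxn / n = 35.23 kJ/mol

ΔH = 35.2 kJ/mol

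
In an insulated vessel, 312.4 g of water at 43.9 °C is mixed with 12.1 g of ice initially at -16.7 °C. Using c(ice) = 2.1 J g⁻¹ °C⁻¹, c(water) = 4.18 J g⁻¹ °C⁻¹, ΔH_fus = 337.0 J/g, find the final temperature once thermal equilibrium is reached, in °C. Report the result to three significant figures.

Heat to bring ice to 0 °C and melt it: q₁ = 12.1×2.1×16.7 + 12.1×337.0 = 4502.0 J
Heat the water can supply cooling to 0 °C: 312.4×4.18×43.9 = 57326.0 J > q₁, so all ice melts.
Energy balance: 312.4×4.18×(43.9 − T) = 4502.0 + 12.1×4.18×(T − 0)
1305.832(43.9 − T) = 4502.0 + 50.578 T
57326.0 − 4502.0 = 1356.410 T
T = 52824.0 / 1356.410 = 38.94 °C

T_f = 38.9 °C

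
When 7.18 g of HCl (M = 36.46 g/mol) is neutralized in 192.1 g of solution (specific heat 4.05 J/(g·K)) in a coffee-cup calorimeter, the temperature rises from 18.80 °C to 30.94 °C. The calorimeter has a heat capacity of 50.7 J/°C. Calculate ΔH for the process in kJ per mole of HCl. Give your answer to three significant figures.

ΔH = -51.1 kJ/mol

|ΔT| = |30.94 − 18.80| = 12.14 °C
|q_surr| = (192.1 × 4.05 + 50.7) × 12.14 = 828.705 × 12.14 = 10060 J
n(HCl) = 7.18 / 36.46 = 0.1969 mol
Temperature rose, so q_rxn = −|q_surr| = -10.06 kJ
ΔH = q_rxn / n = -51.09 kJ/mol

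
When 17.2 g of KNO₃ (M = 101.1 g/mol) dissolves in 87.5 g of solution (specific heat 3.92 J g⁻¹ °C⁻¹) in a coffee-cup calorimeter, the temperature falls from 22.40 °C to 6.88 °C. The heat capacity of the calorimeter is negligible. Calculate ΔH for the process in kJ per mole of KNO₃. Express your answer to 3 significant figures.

|ΔT| = |6.88 − 22.40| = 15.52 °C
|q_surr| = (87.5 × 3.92) × 15.52 = 343 × 15.52 = 5323 J
n(KNO₃) = 17.2 / 101.1 = 0.1701 mol
Temperature fell, so q_rxn = +|q_surr| = 5.323 kJ
ΔH = q_rxn / n = 31.29 kJ/mol

ΔH = 31.3 kJ/mol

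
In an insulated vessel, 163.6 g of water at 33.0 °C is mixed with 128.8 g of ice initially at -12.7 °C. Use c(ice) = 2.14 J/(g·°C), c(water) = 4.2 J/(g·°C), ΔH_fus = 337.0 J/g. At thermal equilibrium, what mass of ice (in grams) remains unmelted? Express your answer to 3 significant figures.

Heat to warm all ice to 0 °C: 128.8×2.14×12.7 = 3500.5 J
Heat released by water cooling to 0 °C: 163.6×4.2×33.0 = 22675 J
22675 J < 3500.5 + 128.8×337.0 = 46906.1 J, so not all ice melts; final T = 0 °C.
Heat left for melting: 22675 − 3500.5 = 19174.5 J
Mass melted = 19174.5 / 337.0 = 56.90 g
Ice remaining = 128.8 − 56.90 = 71.90 g

m_ice remaining = 71.9 g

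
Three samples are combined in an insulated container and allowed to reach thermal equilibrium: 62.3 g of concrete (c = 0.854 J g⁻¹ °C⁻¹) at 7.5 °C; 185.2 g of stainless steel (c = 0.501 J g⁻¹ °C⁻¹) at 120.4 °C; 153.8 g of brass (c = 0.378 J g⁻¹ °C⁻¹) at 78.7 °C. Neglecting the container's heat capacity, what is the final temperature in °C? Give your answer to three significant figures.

Σ mᵢcᵢ(T − Tᵢ) = 0  ⇒  T = Σ mᵢcᵢTᵢ / Σ mᵢcᵢ
Σ mᵢcᵢ = 62.3×0.854 + 185.2×0.501 + 153.8×0.378 = 204.1258
Σ mᵢcᵢTᵢ = 53.2042×7.5 + 92.7852×120.4 + 58.1364×78.7 = 16146
T = 16146 / 204.1258 = 79.10 °C

T_f = 79.1 °C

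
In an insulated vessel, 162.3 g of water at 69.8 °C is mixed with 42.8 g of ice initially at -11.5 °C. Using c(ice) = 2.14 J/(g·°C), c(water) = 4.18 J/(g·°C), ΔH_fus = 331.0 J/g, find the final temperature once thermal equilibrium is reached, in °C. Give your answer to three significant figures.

Heat to bring ice to 0 °C and melt it: q₁ = 42.8×2.14×11.5 + 42.8×331.0 = 15220 J
Heat the water can supply cooling to 0 °C: 162.3×4.18×69.8 = 47353.3 J > q₁, so all ice melts.
Energy balance: 162.3×4.18×(69.8 − T) = 15220 + 42.8×4.18×(T − 0)
678.414(69.8 − T) = 15220 + 178.904 T
47353.3 − 15220 = 857.318 T
T = 32133.3 / 857.318 = 37.48 °C

T_f = 37.5 °C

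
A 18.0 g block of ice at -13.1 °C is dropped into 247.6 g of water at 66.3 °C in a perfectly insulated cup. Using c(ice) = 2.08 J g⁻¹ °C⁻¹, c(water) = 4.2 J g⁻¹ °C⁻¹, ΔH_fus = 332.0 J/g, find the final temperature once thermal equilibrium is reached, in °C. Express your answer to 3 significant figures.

Heat to bring ice to 0 °C and melt it: q₁ = 18.0×2.08×13.1 + 18.0×332.0 = 6466.5 J
Heat the water can supply cooling to 0 °C: 247.6×4.2×66.3 = 68946.7 J > q₁, so all ice melts.
Energy balance: 247.6×4.2×(66.3 − T) = 6466.5 + 18.0×4.2×(T − 0)
1039.92(66.3 − T) = 6466.5 + 75.6 T
68946.7 − 6466.5 = 1115.52 T
T = 62480.2 / 1115.52 = 56.01 °C

T_f = 56.0 °C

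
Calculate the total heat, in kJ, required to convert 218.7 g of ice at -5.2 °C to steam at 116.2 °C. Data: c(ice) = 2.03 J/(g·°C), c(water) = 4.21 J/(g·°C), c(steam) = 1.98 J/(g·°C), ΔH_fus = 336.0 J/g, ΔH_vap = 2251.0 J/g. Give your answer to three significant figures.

q1 (heat ice -5.2→0.0 °C): 218.7 × 2.03 × 5.2 = 2309 J
q2 (melt at 0 °C): 218.7 × 336.0 = 73483 J
q3 (heat water 0.0→100.0 °C): 218.7 × 4.21 × 100.0 = 92073 J
q4 (vaporize at 100 °C): 218.7 × 2251.0 = 492294 J
q5 (heat steam 100.0→116.2 °C): 218.7 × 1.98 × 16.2 = 7015 J
Total: 2309 + 73483 + 92073 + 492294 + 7015 = 667174 J = 667 kJ

q = 667 kJ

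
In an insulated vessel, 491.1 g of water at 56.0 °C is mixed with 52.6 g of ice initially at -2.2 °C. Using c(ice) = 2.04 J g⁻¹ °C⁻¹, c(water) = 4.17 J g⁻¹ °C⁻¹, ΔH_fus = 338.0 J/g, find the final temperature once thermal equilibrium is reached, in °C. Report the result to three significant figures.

Heat to bring ice to 0 °C and melt it: q₁ = 52.6×2.04×2.2 + 52.6×338.0 = 18015 J
Heat the water can supply cooling to 0 °C: 491.1×4.17×56.0 = 114682 J > q₁, so all ice melts.
Energy balance: 491.1×4.17×(56.0 − T) = 18015 + 52.6×4.17×(T − 0)
2047.887(56.0 − T) = 18015 + 219.342 T
114682 − 18015 = 2267.229 T
T = 96667 / 2267.229 = 42.64 °C

T_f = 42.6 °C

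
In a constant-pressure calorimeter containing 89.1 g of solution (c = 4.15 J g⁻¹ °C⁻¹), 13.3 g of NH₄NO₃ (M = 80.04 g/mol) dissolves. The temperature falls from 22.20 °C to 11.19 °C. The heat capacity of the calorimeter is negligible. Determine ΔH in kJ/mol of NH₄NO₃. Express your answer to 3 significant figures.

|ΔT| = |11.19 − 22.20| = 11.01 °C
|q_surr| = (89.1 × 4.15) × 11.01 = 369.765 × 11.01 = 4071 J
n(NH₄NO₃) = 13.3 / 80.04 = 0.1662 mol
Temperature fell, so q_rxn = +|q_surr| = 4.071 kJ
ΔH = q_rxn / n = 24.49 kJ/mol

ΔH = 24.5 kJ/mol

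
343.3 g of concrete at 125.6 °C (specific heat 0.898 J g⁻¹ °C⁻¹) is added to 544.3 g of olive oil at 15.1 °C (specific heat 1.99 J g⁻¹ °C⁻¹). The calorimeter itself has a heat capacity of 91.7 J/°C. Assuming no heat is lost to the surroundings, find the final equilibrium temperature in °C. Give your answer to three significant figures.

Heat lost by concrete = heat gained by olive oil + calorimeter.
(343.3)(0.898)(125.6 − T) = [(544.3)(1.99) + 91.7](T − 15.1)
308.2834 (125.6 − T) = 1174.857 (T − 15.1)
38720 − 308.2834 T = 1174.857 T − 17740
56460 = 1483.1404 T
T = 38.07 °C

T_f = 38.1 °C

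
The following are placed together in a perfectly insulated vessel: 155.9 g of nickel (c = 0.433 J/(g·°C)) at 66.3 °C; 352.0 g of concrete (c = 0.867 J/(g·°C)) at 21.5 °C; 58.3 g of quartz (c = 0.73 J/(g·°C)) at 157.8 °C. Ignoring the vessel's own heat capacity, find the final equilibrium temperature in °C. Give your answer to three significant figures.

T_f = 42.8 °C

Σ mᵢcᵢ(T − Tᵢ) = 0  ⇒  T = Σ mᵢcᵢTᵢ / Σ mᵢcᵢ
Σ mᵢcᵢ = 155.9×0.433 + 352.0×0.867 + 58.3×0.73 = 415.2477
Σ mᵢcᵢTᵢ = 67.5047×66.3 + 305.184×21.5 + 42.559×157.8 = 17753
T = 17753 / 415.2477 = 42.75 °C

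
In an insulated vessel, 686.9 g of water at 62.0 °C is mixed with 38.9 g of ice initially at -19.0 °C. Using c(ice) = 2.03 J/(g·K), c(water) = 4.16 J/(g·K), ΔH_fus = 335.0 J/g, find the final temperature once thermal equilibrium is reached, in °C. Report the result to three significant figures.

Heat to bring ice to 0 °C and melt it: q₁ = 38.9×2.03×19.0 + 38.9×335.0 = 14532 J
Heat the water can supply cooling to 0 °C: 686.9×4.16×62.0 = 177165 J > q₁, so all ice melts.
Energy balance: 686.9×4.16×(62.0 − T) = 14532 + 38.9×4.16×(T − 0)
2857.504(62.0 − T) = 14532 + 161.824 T
177165 − 14532 = 3019.328 T
T = 162633 / 3019.328 = 53.86 °C

T_f = 53.9 °C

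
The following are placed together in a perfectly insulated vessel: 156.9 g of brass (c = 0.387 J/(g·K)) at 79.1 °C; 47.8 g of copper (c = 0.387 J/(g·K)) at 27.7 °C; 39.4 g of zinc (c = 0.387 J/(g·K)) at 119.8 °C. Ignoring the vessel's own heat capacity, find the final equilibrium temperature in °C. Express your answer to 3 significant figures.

T_f = 75.6 °C

Σ mᵢcᵢ(T − Tᵢ) = 0  ⇒  T = Σ mᵢcᵢTᵢ / Σ mᵢcᵢ
Σ mᵢcᵢ = 156.9×0.387 + 47.8×0.387 + 39.4×0.387 = 94.4667
Σ mᵢcᵢTᵢ = 60.7203×79.1 + 18.4986×27.7 + 15.2478×119.8 = 7142.1
T = 7142.1 / 94.4667 = 75.60 °C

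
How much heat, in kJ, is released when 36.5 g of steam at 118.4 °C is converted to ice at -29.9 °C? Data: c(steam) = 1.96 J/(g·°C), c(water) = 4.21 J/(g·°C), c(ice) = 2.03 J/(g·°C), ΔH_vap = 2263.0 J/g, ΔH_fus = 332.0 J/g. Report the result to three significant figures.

q = 114 kJ

q1 (cool steam 118.4→100 °C): 36.5 × 1.96 × 18.4 = 1316 J
q2 (condense at 100 °C): 36.5 × 2263.0 = 82600 J
q3 (cool water 100→0 °C): 36.5 × 4.21 × 100.0 = 15367 J
q4 (freeze at 0 °C): 36.5 × 332.0 = 12118 J
q5 (cool ice 0→-29.9 °C): 36.5 × 2.03 × 29.9 = 2215 J
Total: 1316 + 82600 + 15367 + 12118 + 2215 = 113616 J = 114 kJ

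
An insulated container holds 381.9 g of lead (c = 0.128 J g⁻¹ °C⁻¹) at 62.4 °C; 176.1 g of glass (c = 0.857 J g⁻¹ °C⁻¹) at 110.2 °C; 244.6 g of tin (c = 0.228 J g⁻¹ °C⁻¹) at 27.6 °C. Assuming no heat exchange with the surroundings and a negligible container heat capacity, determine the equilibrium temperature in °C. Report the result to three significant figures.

T_f = 83.0 °C

Σ mᵢcᵢ(T − Tᵢ) = 0  ⇒  T = Σ mᵢcᵢTᵢ / Σ mᵢcᵢ
Σ mᵢcᵢ = 381.9×0.128 + 176.1×0.857 + 244.6×0.228 = 255.5697
Σ mᵢcᵢTᵢ = 48.8832×62.4 + 150.9177×110.2 + 55.7688×27.6 = 21221
T = 21221 / 255.5697 = 83.03 °C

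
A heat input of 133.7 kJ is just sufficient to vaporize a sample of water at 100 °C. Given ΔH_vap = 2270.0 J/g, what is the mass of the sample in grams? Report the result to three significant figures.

m = q / ΔH_vap = 133700 J / 2270.0 J/g = 58.9 g

m = 58.9 g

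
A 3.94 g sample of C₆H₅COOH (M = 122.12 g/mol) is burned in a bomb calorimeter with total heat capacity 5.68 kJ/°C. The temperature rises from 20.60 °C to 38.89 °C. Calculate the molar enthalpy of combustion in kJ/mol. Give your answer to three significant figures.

ΔH = -3220 kJ/mol

ΔT = 38.89 − 20.60 = 18.29 °C
q_cal = C_cal × ΔT = 5.68 × 18.29 = 103.8872 kJ
n = 3.94 / 122.12 = 0.03226 mol
q_rxn = −q_cal = -103.8872 kJ
ΔH = -103.8872 / 0.03226 = -3220 kJ/mol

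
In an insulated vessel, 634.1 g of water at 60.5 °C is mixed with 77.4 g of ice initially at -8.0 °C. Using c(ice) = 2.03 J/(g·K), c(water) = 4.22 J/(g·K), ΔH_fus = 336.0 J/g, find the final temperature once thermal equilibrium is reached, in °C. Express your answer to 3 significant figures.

Heat to bring ice to 0 °C and melt it: q₁ = 77.4×2.03×8.0 + 77.4×336.0 = 27263 J
Heat the water can supply cooling to 0 °C: 634.1×4.22×60.5 = 161892 J > q₁, so all ice melts.
Energy balance: 634.1×4.22×(60.5 − T) = 27263 + 77.4×4.22×(T − 0)
2675.902(60.5 − T) = 27263 + 326.628 T
161892 − 27263 = 3002.530 T
T = 134629 / 3002.530 = 44.84 °C

T_f = 44.8 °C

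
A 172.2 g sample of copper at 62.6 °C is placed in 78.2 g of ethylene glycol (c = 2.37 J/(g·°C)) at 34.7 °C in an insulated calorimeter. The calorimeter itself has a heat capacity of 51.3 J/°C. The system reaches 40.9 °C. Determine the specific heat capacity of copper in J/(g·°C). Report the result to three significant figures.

q_gained = (78.2 × 2.37 + 51.3) × (40.9 − 34.7) = 1467 J
q_lost = 172.2 × c × (62.6 − 40.9) = 3736.74 c
Set equal: c = 1467 / 3736.74 = 0.393 J/(g·°C)

c = 0.393 J/(g·°C)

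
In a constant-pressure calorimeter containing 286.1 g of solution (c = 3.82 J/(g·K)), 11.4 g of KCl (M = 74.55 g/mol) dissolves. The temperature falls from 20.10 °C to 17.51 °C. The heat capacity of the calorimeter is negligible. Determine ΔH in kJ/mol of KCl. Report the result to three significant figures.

|ΔT| = |17.51 − 20.10| = 2.59 °C
|q_surr| = (286.1 × 3.82) × 2.59 = 1092.902 × 2.59 = 2831 J
n(KCl) = 11.4 / 74.55 = 0.1529 mol
Temperature fell, so q_rxn = +|q_surr| = 2.831 kJ
ΔH = q_rxn / n = 18.52 kJ/mol

ΔH = 18.5 kJ/mol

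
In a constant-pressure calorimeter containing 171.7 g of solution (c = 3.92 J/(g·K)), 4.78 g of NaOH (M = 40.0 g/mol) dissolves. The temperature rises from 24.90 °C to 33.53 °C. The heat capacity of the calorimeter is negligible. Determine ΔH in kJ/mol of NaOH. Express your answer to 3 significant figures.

|ΔT| = |33.53 − 24.90| = 8.63 °C
|q_surr| = (171.7 × 3.92) × 8.63 = 673.064 × 8.63 = 5809 J
n(NaOH) = 4.78 / 40.0 = 0.1195 mol
Temperature rose, so q_rxn = −|q_surr| = -5.809 kJ
ΔH = q_rxn / n = -48.61 kJ/mol

ΔH = -48.6 kJ/mol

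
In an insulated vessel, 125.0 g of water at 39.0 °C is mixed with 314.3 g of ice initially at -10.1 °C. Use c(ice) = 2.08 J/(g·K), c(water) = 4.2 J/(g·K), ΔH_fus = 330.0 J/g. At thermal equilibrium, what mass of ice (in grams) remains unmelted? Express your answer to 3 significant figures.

Heat to warm all ice to 0 °C: 314.3×2.08×10.1 = 6602.8 J
Heat released by water cooling to 0 °C: 125.0×4.2×39.0 = 20475 J
20475 J < 6602.8 + 314.3×330.0 = 110321.8 J, so not all ice melts; final T = 0 °C.
Heat left for melting: 20475 − 6602.8 = 13872.2 J
Mass melted = 13872.2 / 330.0 = 42.04 g
Ice remaining = 314.3 − 42.04 = 272.26 g

m_ice remaining = 272 g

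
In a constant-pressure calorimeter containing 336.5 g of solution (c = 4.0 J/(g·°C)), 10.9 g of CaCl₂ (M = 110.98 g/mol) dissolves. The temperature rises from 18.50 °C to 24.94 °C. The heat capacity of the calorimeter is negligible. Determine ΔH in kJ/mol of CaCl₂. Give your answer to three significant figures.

ΔH = -88.3 kJ/mol

|ΔT| = |24.94 − 18.50| = 6.44 °C
|q_surr| = (336.5 × 4.0) × 6.44 = 1346 × 6.44 = 8668 J
n(CaCl₂) = 10.9 / 110.98 = 0.09822 mol
Temperature rose, so q_rxn = −|q_surr| = -8.668 kJ
ΔH = q_rxn / n = -88.25 kJ/mol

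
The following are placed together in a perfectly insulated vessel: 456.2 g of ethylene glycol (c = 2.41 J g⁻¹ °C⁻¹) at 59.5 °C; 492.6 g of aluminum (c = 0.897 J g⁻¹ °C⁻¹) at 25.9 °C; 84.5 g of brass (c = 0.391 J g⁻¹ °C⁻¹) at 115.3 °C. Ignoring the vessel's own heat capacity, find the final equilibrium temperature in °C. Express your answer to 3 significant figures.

T_f = 51.2 °C

Σ mᵢcᵢ(T − Tᵢ) = 0  ⇒  T = Σ mᵢcᵢTᵢ / Σ mᵢcᵢ
Σ mᵢcᵢ = 456.2×2.41 + 492.6×0.897 + 84.5×0.391 = 1574.3437
Σ mᵢcᵢTᵢ = 1099.442×59.5 + 441.8622×25.9 + 33.0395×115.3 = 80670
T = 80670 / 1574.3437 = 51.24 °C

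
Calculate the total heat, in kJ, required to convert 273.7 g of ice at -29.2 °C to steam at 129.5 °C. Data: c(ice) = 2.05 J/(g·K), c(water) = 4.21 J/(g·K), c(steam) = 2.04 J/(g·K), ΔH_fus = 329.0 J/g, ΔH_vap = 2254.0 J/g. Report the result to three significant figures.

q = 855 kJ

q1 (heat ice -29.2→0.0 °C): 273.7 × 2.05 × 29.2 = 16384 J
q2 (melt at 0 °C): 273.7 × 329.0 = 90047 J
q3 (heat water 0.0→100.0 °C): 273.7 × 4.21 × 100.0 = 115228 J
q4 (vaporize at 100 °C): 273.7 × 2254.0 = 616920 J
q5 (heat steam 100.0→129.5 °C): 273.7 × 2.04 × 29.5 = 16471 J
Total: 16384 + 90047 + 115228 + 616920 + 16471 = 855050 J = 855 kJ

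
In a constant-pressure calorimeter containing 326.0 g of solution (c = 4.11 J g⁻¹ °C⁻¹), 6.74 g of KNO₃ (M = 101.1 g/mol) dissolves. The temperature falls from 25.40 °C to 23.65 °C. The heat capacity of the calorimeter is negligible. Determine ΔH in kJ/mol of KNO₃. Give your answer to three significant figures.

|ΔT| = |23.65 − 25.40| = 1.75 °C
|q_surr| = (326.0 × 4.11) × 1.75 = 1339.86 × 1.75 = 2345 J
n(KNO₃) = 6.74 / 101.1 = 0.06667 mol
Temperature fell, so q_rxn = +|q_surr| = 2.345 kJ
ΔH = q_rxn / n = 35.17 kJ/mol

ΔH = 35.2 kJ/mol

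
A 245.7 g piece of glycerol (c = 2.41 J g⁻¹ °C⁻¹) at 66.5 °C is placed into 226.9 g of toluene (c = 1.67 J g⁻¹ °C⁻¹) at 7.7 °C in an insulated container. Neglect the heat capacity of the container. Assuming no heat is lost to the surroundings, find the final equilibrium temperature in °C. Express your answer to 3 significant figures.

Heat lost by glycerol = heat gained by toluene.
(245.7)(2.41)(66.5 − T) = (226.9)(1.67)(T − 7.7)
592.137 (66.5 − T) = 378.923 (T − 7.7)
39377 − 592.137 T = 378.923 T − 2917.7
42294.7 = 971.060 T
T = 43.56 °C

T_f = 43.6 °C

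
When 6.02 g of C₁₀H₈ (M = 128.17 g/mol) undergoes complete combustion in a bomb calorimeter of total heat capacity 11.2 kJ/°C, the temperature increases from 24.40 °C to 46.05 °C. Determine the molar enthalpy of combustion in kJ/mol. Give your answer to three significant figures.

ΔT = 46.05 − 24.40 = 21.65 °C
q_cal = C_cal × ΔT = 11.2 × 21.65 = 242.48 kJ
n = 6.02 / 128.17 = 0.04697 mol
q_rxn = −q_cal = -242.48 kJ
ΔH = -242.48 / 0.04697 = -5162 kJ/mol

ΔH = -5160 kJ/mol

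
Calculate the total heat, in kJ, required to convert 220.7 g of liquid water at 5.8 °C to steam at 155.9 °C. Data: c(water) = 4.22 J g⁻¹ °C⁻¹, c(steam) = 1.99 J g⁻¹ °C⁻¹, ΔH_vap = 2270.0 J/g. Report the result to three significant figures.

q = 613 kJ

q1 (heat water 5.8→100.0 °C): 220.7 × 4.22 × 94.2 = 87734 J
q2 (vaporize at 100 °C): 220.7 × 2270.0 = 500989 J
q3 (heat steam 100.0→155.9 °C): 220.7 × 1.99 × 55.9 = 24551 J
Total: 87734 + 500989 + 24551 = 613274 J = 613 kJ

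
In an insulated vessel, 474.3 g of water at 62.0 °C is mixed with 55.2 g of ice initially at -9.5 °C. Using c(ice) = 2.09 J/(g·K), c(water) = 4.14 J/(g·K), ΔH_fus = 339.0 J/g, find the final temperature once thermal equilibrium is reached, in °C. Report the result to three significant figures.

Heat to bring ice to 0 °C and melt it: q₁ = 55.2×2.09×9.5 + 55.2×339.0 = 19809 J
Heat the water can supply cooling to 0 °C: 474.3×4.14×62.0 = 121743 J > q₁, so all ice melts.
Energy balance: 474.3×4.14×(62.0 − T) = 19809 + 55.2×4.14×(T − 0)
1963.602(62.0 − T) = 19809 + 228.528 T
121743 − 19809 = 2192.130 T
T = 101934 / 2192.130 = 46.50 °C

T_f = 46.5 °C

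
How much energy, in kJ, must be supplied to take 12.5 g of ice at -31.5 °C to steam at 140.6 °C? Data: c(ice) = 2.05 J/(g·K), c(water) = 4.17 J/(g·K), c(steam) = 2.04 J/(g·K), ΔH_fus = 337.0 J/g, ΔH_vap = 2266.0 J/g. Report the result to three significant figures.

q = 39.6 kJ

q1 (heat ice -31.5→0.0 °C): 12.5 × 2.05 × 31.5 = 807 J
q2 (melt at 0 °C): 12.5 × 337.0 = 4213 J
q3 (heat water 0.0→100.0 °C): 12.5 × 4.17 × 100.0 = 5213 J
q4 (vaporize at 100 °C): 12.5 × 2266.0 = 28325 J
q5 (heat steam 100.0→140.6 °C): 12.5 × 2.04 × 40.6 = 1035 J
Total: 807 + 4213 + 5213 + 28325 + 1035 = 39593 J = 39.6 kJ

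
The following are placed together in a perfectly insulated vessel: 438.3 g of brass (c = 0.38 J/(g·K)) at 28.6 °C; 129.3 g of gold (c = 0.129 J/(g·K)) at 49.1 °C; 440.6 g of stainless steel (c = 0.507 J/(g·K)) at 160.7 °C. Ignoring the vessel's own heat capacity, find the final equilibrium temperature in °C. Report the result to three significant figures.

Σ mᵢcᵢ(T − Tᵢ) = 0  ⇒  T = Σ mᵢcᵢTᵢ / Σ mᵢcᵢ
Σ mᵢcᵢ = 438.3×0.38 + 129.3×0.129 + 440.6×0.507 = 406.6179
Σ mᵢcᵢTᵢ = 166.554×28.6 + 16.6797×49.1 + 223.3842×160.7 = 41480
T = 41480 / 406.6179 = 102.0 °C

T_f = 102 °C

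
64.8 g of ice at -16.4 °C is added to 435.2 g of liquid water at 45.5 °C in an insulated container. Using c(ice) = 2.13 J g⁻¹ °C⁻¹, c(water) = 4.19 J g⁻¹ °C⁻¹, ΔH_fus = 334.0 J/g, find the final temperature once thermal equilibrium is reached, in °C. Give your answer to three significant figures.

T_f = 28.2 °C

Heat to bring ice to 0 °C and melt it: q₁ = 64.8×2.13×16.4 + 64.8×334.0 = 23907 J
Heat the water can supply cooling to 0 °C: 435.2×4.19×45.5 = 82968.7 J > q₁, so all ice melts.
Energy balance: 435.2×4.19×(45.5 − T) = 23907 + 64.8×4.19×(T − 0)
1823.488(45.5 − T) = 23907 + 271.512 T
82968.7 − 23907 = 2095.000 T
T = 59061.7 / 2095.000 = 28.19 °C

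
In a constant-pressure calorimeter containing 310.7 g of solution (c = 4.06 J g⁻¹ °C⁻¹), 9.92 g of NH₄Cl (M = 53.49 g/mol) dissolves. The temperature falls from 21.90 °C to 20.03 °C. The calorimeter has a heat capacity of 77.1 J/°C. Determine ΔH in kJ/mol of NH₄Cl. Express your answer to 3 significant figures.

ΔH = 13.5 kJ/mol

|ΔT| = |20.03 − 21.90| = 1.87 °C
|q_surr| = (310.7 × 4.06 + 77.1) × 1.87 = 1338.542 × 1.87 = 2503 J
n(NH₄Cl) = 9.92 / 53.49 = 0.1855 mol
Temperature fell, so q_rxn = +|q_surr| = 2.503 kJ
ΔH = q_rxn / n = 13.49 kJ/mol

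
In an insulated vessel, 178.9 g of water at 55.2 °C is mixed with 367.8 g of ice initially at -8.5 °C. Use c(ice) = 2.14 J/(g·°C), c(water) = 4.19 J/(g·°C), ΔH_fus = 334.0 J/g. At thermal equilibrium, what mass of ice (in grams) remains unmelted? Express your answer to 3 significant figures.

m_ice remaining = 264 g

Heat to warm all ice to 0 °C: 367.8×2.14×8.5 = 6690.3 J
Heat released by water cooling to 0 °C: 178.9×4.19×55.2 = 41377 J
41377 J < 6690.3 + 367.8×334.0 = 129535.5 J, so not all ice melts; final T = 0 °C.
Heat left for melting: 41377 − 6690.3 = 34686.7 J
Mass melted = 34686.7 / 334.0 = 103.9 g
Ice remaining = 367.8 − 103.9 = 263.9 g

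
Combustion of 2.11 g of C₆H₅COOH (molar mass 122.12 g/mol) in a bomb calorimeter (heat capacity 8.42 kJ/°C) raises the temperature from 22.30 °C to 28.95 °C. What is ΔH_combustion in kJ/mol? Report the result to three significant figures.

ΔH = -3240 kJ/mol

ΔT = 28.95 − 22.30 = 6.65 °C
q_cal = C_cal × ΔT = 8.42 × 6.65 = 55.993 kJ
n = 2.11 / 122.12 = 0.01728 mol
q_rxn = −q_cal = -55.993 kJ
ΔH = -55.993 / 0.01728 = -3240 kJ/mol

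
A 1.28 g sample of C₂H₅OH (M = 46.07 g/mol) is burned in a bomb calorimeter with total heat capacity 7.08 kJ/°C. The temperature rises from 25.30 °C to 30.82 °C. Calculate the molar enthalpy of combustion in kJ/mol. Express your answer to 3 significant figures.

ΔT = 30.82 − 25.30 = 5.52 °C
q_cal = C_cal × ΔT = 7.08 × 5.52 = 39.0816 kJ
n = 1.28 / 46.07 = 0.02778 mol
q_rxn = −q_cal = -39.0816 kJ
ΔH = -39.0816 / 0.02778 = -1407 kJ/mol

ΔH = -1410 kJ/mol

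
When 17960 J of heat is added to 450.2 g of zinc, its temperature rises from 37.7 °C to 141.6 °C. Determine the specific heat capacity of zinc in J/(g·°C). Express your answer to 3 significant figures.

c = q / (m ΔT) = 17960 / (450.2 × 103.9)
c = 17960 / 46775.78 = 0.384 J/(g·°C)

c = 0.384 J/(g·°C)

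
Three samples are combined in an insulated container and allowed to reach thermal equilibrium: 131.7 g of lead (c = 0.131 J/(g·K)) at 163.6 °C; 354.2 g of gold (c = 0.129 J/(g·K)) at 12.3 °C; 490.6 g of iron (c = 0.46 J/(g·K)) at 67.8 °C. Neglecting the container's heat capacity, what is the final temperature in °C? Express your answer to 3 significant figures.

Σ mᵢcᵢ(T − Tᵢ) = 0  ⇒  T = Σ mᵢcᵢTᵢ / Σ mᵢcᵢ
Σ mᵢcᵢ = 131.7×0.131 + 354.2×0.129 + 490.6×0.46 = 288.6205
Σ mᵢcᵢTᵢ = 17.2527×163.6 + 45.6918×12.3 + 225.676×67.8 = 18685
T = 18685 / 288.6205 = 64.74 °C

T_f = 64.7 °C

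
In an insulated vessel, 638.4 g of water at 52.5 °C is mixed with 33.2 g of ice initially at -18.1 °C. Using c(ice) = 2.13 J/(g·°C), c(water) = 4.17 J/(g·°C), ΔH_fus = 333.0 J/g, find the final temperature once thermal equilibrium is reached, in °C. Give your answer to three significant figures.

T_f = 45.5 °C

Heat to bring ice to 0 °C and melt it: q₁ = 33.2×2.13×18.1 + 33.2×333.0 = 12336 J
Heat the water can supply cooling to 0 °C: 638.4×4.17×52.5 = 139762 J > q₁, so all ice melts.
Energy balance: 638.4×4.17×(52.5 − T) = 12336 + 33.2×4.17×(T − 0)
2662.128(52.5 − T) = 12336 + 138.444 T
139762 − 12336 = 2800.572 T
T = 127426 / 2800.572 = 45.50 °C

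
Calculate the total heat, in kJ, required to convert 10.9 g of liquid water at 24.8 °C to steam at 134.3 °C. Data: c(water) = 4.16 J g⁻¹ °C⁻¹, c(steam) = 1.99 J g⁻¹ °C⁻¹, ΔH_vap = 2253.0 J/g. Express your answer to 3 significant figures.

q = 28.7 kJ

q1 (heat water 24.8→100.0 °C): 10.9 × 4.16 × 75.2 = 3410 J
q2 (vaporize at 100 °C): 10.9 × 2253.0 = 24558 J
q3 (heat steam 100.0→134.3 °C): 10.9 × 1.99 × 34.3 = 744 J
Total: 3410 + 24558 + 744 = 28712 J = 28.7 kJ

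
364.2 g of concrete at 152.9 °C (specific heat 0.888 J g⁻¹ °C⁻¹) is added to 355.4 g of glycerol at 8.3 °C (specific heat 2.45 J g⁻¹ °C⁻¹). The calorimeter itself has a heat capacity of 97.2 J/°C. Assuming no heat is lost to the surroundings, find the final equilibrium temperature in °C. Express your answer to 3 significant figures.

Heat lost by concrete = heat gained by glycerol + calorimeter.
(364.2)(0.888)(152.9 − T) = [(355.4)(2.45) + 97.2](T − 8.3)
323.4096 (152.9 − T) = 967.93 (T − 8.3)
49449 − 323.4096 T = 967.93 T − 8033.8
57482.8 = 1291.3396 T
T = 44.51 °C

T_f = 44.5 °C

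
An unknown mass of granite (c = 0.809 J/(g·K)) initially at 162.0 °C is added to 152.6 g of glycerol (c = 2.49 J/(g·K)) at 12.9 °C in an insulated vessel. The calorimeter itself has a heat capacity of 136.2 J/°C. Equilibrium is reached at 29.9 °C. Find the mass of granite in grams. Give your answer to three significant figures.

q_gained = (152.6 × 2.49 + 136.2) × (29.9 − 12.9) = 8775 J
q_lost = m × 0.809 × (162.0 − 29.9) = 106.8689 m
m = 8775 / 106.8689 = 82.1 g

m = 82.1 g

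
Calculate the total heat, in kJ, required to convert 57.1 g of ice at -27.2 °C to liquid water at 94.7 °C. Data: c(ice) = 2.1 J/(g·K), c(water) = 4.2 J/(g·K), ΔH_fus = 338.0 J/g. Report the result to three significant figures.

q1 (heat ice -27.2→0.0 °C): 57.1 × 2.1 × 27.2 = 3262 J
q2 (melt at 0 °C): 57.1 × 338.0 = 19300 J
q3 (heat water 0.0→94.7 °C): 57.1 × 4.2 × 94.7 = 22711 J
Total: 3262 + 19300 + 22711 = 45273 J = 45.3 kJ

q = 45.3 kJ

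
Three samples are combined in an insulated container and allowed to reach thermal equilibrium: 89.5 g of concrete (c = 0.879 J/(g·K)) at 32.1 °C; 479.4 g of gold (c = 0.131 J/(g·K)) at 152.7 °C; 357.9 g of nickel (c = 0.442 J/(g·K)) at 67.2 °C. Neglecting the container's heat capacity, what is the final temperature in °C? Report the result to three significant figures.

Σ mᵢcᵢ(T − Tᵢ) = 0  ⇒  T = Σ mᵢcᵢTᵢ / Σ mᵢcᵢ
Σ mᵢcᵢ = 89.5×0.879 + 479.4×0.131 + 357.9×0.442 = 299.6637
Σ mᵢcᵢTᵢ = 78.6705×32.1 + 62.8014×152.7 + 158.1918×67.2 = 22746
T = 22746 / 299.6637 = 75.91 °C

T_f = 75.9 °C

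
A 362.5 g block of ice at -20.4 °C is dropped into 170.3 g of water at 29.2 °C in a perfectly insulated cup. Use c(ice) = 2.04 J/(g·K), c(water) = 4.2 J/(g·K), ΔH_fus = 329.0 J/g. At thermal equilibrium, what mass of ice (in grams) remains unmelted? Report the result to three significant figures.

m_ice remaining = 345 g

Heat to warm all ice to 0 °C: 362.5×2.04×20.4 = 15086 J
Heat released by water cooling to 0 °C: 170.3×4.2×29.2 = 20886 J
20886 J < 15086 + 362.5×329.0 = 134348.5 J, so not all ice melts; final T = 0 °C.
Heat left for melting: 20886 − 15086 = 5800 J
Mass melted = 5800 / 329.0 = 17.63 g
Ice remaining = 362.5 − 17.63 = 344.87 g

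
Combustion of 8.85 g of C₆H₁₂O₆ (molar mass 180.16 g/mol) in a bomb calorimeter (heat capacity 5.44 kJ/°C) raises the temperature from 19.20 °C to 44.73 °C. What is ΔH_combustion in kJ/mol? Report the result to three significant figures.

ΔH = -2830 kJ/mol

ΔT = 44.73 − 19.20 = 25.53 °C
q_cal = C_cal × ΔT = 5.44 × 25.53 = 138.8832 kJ
n = 8.85 / 180.16 = 0.04912 mol
q_rxn = −q_cal = -138.8832 kJ
ΔH = -138.8832 / 0.04912 = -2827 kJ/mol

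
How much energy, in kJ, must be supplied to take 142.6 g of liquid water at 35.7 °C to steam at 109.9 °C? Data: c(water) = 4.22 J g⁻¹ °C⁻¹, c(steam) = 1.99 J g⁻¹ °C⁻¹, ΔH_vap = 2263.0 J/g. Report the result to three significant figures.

q1 (heat water 35.7→100.0 °C): 142.6 × 4.22 × 64.3 = 38694 J
q2 (vaporize at 100 °C): 142.6 × 2263.0 = 322704 J
q3 (heat steam 100.0→109.9 °C): 142.6 × 1.99 × 9.9 = 2809 J
Total: 38694 + 322704 + 2809 = 364207 J = 364 kJ

q = 364 kJ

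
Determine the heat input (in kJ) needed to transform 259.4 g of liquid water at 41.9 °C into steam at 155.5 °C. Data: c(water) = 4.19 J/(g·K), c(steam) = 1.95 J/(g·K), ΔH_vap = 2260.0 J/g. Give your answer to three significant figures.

q = 677 kJ

q1 (heat water 41.9→100.0 °C): 259.4 × 4.19 × 58.1 = 63148 J
q2 (vaporize at 100 °C): 259.4 × 2260.0 = 586244 J
q3 (heat steam 100.0→155.5 °C): 259.4 × 1.95 × 55.5 = 28074 J
Total: 63148 + 586244 + 28074 = 677466 J = 677 kJ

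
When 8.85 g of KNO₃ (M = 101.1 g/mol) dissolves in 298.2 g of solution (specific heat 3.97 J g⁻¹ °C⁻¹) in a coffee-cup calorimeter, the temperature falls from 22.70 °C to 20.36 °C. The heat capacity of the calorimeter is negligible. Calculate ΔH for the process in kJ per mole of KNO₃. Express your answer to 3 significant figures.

ΔH = 31.6 kJ/mol

|ΔT| = |20.36 − 22.70| = 2.34 °C
|q_surr| = (298.2 × 3.97) × 2.34 = 1183.854 × 2.34 = 2770 J
n(KNO₃) = 8.85 / 101.1 = 0.08754 mol
Temperature fell, so q_rxn = +|q_surr| = 2.770 kJ
ΔH = q_rxn / n = 31.64 kJ/mol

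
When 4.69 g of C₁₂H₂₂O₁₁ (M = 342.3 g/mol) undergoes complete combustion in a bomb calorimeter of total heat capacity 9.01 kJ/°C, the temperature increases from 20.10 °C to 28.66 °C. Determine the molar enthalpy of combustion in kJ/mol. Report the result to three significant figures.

ΔH = -5630 kJ/mol

ΔT = 28.66 − 20.10 = 8.56 °C
q_cal = C_cal × ΔT = 9.01 × 8.56 = 77.1256 kJ
n = 4.69 / 342.3 = 0.01370 mol
q_rxn = −q_cal = -77.1256 kJ
ΔH = -77.1256 / 0.01370 = -5630 kJ/mol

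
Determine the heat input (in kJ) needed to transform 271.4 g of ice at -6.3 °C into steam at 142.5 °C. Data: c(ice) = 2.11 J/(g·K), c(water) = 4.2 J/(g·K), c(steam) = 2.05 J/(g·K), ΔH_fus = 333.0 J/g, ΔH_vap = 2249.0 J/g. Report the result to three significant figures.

q1 (heat ice -6.3→0.0 °C): 271.4 × 2.11 × 6.3 = 3608 J
q2 (melt at 0 °C): 271.4 × 333.0 = 90376 J
q3 (heat water 0.0→100.0 °C): 271.4 × 4.2 × 100.0 = 113988 J
q4 (vaporize at 100 °C): 271.4 × 2249.0 = 610379 J
q5 (heat steam 100.0→142.5 °C): 271.4 × 2.05 × 42.5 = 23646 J
Total: 3608 + 90376 + 113988 + 610379 + 23646 = 841997 J = 842 kJ

q = 842 kJ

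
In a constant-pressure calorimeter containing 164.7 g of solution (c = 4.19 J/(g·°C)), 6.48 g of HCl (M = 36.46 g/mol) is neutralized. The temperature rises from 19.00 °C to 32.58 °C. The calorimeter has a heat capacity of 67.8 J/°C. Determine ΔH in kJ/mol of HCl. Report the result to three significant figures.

|ΔT| = |32.58 − 19.00| = 13.58 °C
|q_surr| = (164.7 × 4.19 + 67.8) × 13.58 = 757.893 × 13.58 = 10290 J
n(HCl) = 6.48 / 36.46 = 0.1777 mol
Temperature rose, so q_rxn = −|q_surr| = -10.29 kJ
ΔH = q_rxn / n = -57.91 kJ/mol

ΔH = -57.9 kJ/mol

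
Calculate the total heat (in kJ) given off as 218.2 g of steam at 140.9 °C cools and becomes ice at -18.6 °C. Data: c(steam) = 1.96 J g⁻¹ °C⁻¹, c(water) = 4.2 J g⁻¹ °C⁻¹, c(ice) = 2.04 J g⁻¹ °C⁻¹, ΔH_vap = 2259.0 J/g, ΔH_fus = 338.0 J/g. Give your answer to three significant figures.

q1 (cool steam 140.9→100 °C): 218.2 × 1.96 × 40.9 = 17492 J
q2 (condense at 100 °C): 218.2 × 2259.0 = 492914 J
q3 (cool water 100→0 °C): 218.2 × 4.2 × 100.0 = 91644 J
q4 (freeze at 0 °C): 218.2 × 338.0 = 73752 J
q5 (cool ice 0→-18.6 °C): 218.2 × 2.04 × 18.6 = 8279 J
Total: 17492 + 492914 + 91644 + 73752 + 8279 = 684081 J = 684 kJ

q = 684 kJ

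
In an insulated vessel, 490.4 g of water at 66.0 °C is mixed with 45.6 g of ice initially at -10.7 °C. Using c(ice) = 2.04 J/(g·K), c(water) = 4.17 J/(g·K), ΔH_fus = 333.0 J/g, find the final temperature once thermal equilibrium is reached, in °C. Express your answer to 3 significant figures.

Heat to bring ice to 0 °C and melt it: q₁ = 45.6×2.04×10.7 + 45.6×333.0 = 16180 J
Heat the water can supply cooling to 0 °C: 490.4×4.17×66.0 = 134968 J > q₁, so all ice melts.
Energy balance: 490.4×4.17×(66.0 − T) = 16180 + 45.6×4.17×(T − 0)
2044.968(66.0 − T) = 16180 + 190.152 T
134968 − 16180 = 2235.120 T
T = 118788 / 2235.120 = 53.146 °C

T_f = 53.1 °C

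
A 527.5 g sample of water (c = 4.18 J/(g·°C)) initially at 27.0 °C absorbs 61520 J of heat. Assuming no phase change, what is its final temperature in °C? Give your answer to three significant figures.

ΔT = q / (m c) = 61520 / (527.5 × 4.18) = 27.90 °C
T_f = 27.0 + 27.90 = 54.90 °C

T_f = 54.9 °C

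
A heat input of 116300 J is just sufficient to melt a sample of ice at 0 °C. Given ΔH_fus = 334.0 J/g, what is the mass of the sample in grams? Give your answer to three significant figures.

m = 348 g

m = q / ΔH_fus = 116300 J / 334.0 J/g = 348 g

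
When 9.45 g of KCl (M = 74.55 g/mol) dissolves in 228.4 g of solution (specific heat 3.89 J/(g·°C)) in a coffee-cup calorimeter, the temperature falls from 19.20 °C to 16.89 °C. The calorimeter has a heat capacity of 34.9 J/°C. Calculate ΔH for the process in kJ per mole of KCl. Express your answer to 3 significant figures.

ΔH = 16.8 kJ/mol

|ΔT| = |16.89 − 19.20| = 2.31 °C
|q_surr| = (228.4 × 3.89 + 34.9) × 2.31 = 923.376 × 2.31 = 2133 J
n(KCl) = 9.45 / 74.55 = 0.1268 mol
Temperature fell, so q_rxn = +|q_surr| = 2.133 kJ
ΔH = q_rxn / n = 16.82 kJ/mol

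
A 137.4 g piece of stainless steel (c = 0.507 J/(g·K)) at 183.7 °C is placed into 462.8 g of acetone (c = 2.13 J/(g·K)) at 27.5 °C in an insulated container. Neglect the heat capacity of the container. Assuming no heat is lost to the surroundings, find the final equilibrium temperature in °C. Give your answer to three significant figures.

Heat lost by stainless steel = heat gained by acetone.
(137.4)(0.507)(183.7 − T) = (462.8)(2.13)(T − 27.5)
69.6618 (183.7 − T) = 985.764 (T − 27.5)
12797 − 69.6618 T = 985.764 T − 27109
39906 = 1055.4258 T
T = 37.81 °C

T_f = 37.8 °C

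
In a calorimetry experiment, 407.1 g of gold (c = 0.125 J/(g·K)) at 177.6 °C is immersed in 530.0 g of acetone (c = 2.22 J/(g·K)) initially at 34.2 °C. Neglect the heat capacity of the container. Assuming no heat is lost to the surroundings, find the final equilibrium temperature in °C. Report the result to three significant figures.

T_f = 40.1 °C

Heat lost by gold = heat gained by acetone.
(407.1)(0.125)(177.6 − T) = (530.0)(2.22)(T − 34.2)
50.8875 (177.6 − T) = 1176.6 (T − 34.2)
9037.6 − 50.8875 T = 1176.6 T − 40240
49277.6 = 1227.4875 T
T = 40.145 °C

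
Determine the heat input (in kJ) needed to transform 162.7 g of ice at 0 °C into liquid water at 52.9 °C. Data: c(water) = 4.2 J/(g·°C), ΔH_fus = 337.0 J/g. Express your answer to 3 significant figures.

q1 (melt at 0 °C): 162.7 × 337.0 = 54830 J
q2 (heat water 0.0→52.9 °C): 162.7 × 4.2 × 52.9 = 36149 J
Total: 54830 + 36149 = 90979 J = 91.0 kJ

q = 91.0 kJ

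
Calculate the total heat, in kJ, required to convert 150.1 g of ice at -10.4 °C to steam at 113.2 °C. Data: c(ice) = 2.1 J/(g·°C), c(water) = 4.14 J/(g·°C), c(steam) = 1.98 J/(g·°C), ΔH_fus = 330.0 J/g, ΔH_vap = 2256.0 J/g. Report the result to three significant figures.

q1 (heat ice -10.4→0.0 °C): 150.1 × 2.1 × 10.4 = 3278 J
q2 (melt at 0 °C): 150.1 × 330.0 = 49533 J
q3 (heat water 0.0→100.0 °C): 150.1 × 4.14 × 100.0 = 62141 J
q4 (vaporize at 100 °C): 150.1 × 2256.0 = 338626 J
q5 (heat steam 100.0→113.2 °C): 150.1 × 1.98 × 13.2 = 3923 J
Total: 3278 + 49533 + 62141 + 338626 + 3923 = 457501 J = 458 kJ

q = 458 kJ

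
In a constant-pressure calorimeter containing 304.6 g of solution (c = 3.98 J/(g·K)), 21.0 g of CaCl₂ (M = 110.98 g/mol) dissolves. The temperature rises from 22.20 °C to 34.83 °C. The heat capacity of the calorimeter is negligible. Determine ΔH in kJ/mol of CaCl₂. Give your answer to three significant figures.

|ΔT| = |34.83 − 22.20| = 12.63 °C
|q_surr| = (304.6 × 3.98) × 12.63 = 1212.308 × 12.63 = 15310 J
n(CaCl₂) = 21.0 / 110.98 = 0.1892 mol
Temperature rose, so q_rxn = −|q_surr| = -15.31 kJ
ΔH = q_rxn / n = -80.92 kJ/mol

ΔH = -80.9 kJ/mol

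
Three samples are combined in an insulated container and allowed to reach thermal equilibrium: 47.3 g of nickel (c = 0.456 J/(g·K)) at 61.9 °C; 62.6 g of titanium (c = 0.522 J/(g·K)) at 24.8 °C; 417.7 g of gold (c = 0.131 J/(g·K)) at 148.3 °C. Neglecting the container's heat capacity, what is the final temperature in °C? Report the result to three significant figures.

Σ mᵢcᵢ(T − Tᵢ) = 0  ⇒  T = Σ mᵢcᵢTᵢ / Σ mᵢcᵢ
Σ mᵢcᵢ = 47.3×0.456 + 62.6×0.522 + 417.7×0.131 = 108.9647
Σ mᵢcᵢTᵢ = 21.5688×61.9 + 32.6772×24.8 + 54.7187×148.3 = 10260
T = 10260 / 108.9647 = 94.16 °C

T_f = 94.2 °C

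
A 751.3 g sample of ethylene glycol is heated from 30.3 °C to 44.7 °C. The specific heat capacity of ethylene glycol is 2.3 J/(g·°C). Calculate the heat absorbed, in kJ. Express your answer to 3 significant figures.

q = m c ΔT = 751.3 × 2.3 × (44.7 − 30.3)
q = 751.3 × 2.3 × 14.4 = 24880 J = 24.9 kJ

q = 24.9 kJ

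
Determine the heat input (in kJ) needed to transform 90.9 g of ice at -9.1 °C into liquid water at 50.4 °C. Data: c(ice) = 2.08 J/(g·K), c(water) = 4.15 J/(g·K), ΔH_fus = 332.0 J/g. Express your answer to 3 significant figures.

q = 50.9 kJ

q1 (heat ice -9.1→0.0 °C): 90.9 × 2.08 × 9.1 = 1721 J
q2 (melt at 0 °C): 90.9 × 332.0 = 30179 J
q3 (heat water 0.0→50.4 °C): 90.9 × 4.15 × 50.4 = 19013 J
Total: 1721 + 30179 + 19013 = 50913 J = 50.9 kJ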